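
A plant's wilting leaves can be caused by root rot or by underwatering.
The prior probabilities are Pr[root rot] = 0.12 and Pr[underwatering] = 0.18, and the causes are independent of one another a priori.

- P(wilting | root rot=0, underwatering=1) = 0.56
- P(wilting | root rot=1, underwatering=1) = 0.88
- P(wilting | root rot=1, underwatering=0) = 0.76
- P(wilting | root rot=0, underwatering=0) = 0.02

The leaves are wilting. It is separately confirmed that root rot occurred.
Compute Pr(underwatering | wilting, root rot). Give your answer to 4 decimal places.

Weight on underwatering=true, given the evidence: 0.88·0.18 = 0.158400
The normalizing constant is 0.76·0.82 + 0.88·0.18 = 0.781600
Posterior = 0.158400 / 0.781600 ≈ 0.2027

Pr(underwatering | wilting, root rot) ≈ 0.2027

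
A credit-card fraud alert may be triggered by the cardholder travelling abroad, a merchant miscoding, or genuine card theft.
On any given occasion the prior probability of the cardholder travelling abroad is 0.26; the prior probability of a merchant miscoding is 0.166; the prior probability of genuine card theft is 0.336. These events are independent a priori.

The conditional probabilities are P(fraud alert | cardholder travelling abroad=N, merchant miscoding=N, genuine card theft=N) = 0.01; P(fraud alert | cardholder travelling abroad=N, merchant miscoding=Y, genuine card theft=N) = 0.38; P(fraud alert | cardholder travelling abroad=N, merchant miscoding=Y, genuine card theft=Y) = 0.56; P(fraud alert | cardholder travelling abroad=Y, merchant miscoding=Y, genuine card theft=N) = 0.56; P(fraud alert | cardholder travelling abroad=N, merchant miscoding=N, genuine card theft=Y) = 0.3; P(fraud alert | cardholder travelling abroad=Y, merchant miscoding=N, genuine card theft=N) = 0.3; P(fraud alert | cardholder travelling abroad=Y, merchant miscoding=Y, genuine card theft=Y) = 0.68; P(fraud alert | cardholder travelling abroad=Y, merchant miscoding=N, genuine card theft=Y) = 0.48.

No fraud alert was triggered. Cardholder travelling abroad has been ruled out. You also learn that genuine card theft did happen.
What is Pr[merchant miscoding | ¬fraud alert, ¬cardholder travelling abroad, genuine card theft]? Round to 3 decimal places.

Pr[merchant miscoding | ¬fraud alert, ¬cardholder travelling abroad, genuine card theft] ≈ 0.111

For the numerator, keep only merchant miscoding=true terms: 0.44*0.166 = 0.073040
Normalizer over all consistent configurations: 0.7*0.834 + 0.44*0.166 = 0.656840
P(merchant miscoding | ¬fraud alert, ¬cardholder travelling abroad, genuine card theft) = 0.073040/0.656840 ≈ 0.111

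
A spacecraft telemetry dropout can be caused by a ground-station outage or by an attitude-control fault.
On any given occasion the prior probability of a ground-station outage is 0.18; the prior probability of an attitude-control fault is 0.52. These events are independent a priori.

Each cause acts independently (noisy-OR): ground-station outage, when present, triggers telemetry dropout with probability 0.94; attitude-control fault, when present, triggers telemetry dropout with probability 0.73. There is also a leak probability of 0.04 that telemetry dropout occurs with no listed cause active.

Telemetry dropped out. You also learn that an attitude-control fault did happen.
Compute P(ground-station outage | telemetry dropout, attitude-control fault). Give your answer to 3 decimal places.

Under noisy-OR, P(telemetry dropout | causes) = 1 − (1−0.04)·∏(1−qᵢ) over the active causes.
For the numerator, keep only ground-station outage=true terms: 0.984448×0.18 = 0.177201
Normalizer over all consistent configurations: 0.7408×0.82 + 0.984448×0.18 = 0.784657
P(ground-station outage | telemetry dropout, attitude-control fault) = 0.177201/0.784657 ≈ 0.226

P(ground-station outage | telemetry dropout, attitude-control fault) ≈ 0.226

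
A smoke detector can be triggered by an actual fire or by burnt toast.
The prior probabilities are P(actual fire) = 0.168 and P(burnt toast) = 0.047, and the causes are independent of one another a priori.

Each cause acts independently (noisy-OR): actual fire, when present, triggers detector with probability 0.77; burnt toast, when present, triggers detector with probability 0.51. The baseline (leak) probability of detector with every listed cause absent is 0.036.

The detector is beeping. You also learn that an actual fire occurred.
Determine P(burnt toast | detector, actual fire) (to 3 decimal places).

P(burnt toast | detector, actual fire) ≈ 0.053

Under noisy-OR, P(detector | causes) = 1 − (1−0.036)·∏(1−qᵢ) over the active causes.
Enumerate both values of burnt toast and weight by the priors:
  P(detector | actual fire) = 0.77828*0.953 + 0.891357*0.047
        = 0.741701 + 0.041894 = 0.783595
Keeping only the burnt toast-present terms gives 0.041894, so
  P(burnt toast | detector, actual fire) = 0.041894 / 0.783595 ≈ 0.053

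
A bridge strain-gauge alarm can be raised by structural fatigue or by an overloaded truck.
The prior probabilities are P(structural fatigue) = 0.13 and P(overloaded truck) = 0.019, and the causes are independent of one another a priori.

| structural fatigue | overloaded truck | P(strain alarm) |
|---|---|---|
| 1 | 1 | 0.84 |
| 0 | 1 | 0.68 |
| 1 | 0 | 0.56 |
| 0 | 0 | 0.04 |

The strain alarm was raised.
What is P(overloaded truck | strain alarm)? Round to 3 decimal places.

For the numerator, keep only overloaded truck=true terms: 0.011240 + 0.002075 = 0.013315
Normalizer over all consistent configurations: 0.04*0.87*0.981 + 0.68*0.87*0.019 + 0.56*0.13*0.981 + 0.84*0.13*0.019 = 0.118871
Posterior = 0.013315 / 0.118871 ≈ 0.112

P(overloaded truck | strain alarm) ≈ 0.112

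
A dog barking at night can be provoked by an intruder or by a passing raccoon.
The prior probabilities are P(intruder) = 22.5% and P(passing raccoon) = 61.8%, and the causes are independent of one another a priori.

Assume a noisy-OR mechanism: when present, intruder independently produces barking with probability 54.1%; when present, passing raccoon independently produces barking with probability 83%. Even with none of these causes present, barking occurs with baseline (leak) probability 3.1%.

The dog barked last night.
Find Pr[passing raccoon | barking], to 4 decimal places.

Under noisy-OR, P(barking | causes) = 1 − (1−0.031)·∏(1−qᵢ) over the active causes.
Sum P(barking|·) weighted by the priors over the 4 (intruder, passing raccoon) configurations:
  P(barking) = 0.031*0.775*0.382 + 0.83527*0.775*0.618 + 0.555229*0.225*0.382 + 0.924389*0.225*0.618
        = 0.009178 + 0.400053 + 0.047722 + 0.128536 = 0.585489
Configurations with passing raccoon contribute 0.528589, so
  P(passing raccoon | barking) = 0.528589 / 0.585489 ≈ 0.9028

Pr[passing raccoon | barking] ≈ 0.9028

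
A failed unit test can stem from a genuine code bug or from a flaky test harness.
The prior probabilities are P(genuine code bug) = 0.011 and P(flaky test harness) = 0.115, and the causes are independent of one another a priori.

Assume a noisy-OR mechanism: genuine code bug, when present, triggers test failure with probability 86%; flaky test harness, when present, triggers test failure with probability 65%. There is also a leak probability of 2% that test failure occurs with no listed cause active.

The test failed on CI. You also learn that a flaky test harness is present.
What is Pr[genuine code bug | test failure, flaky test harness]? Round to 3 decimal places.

Pr[genuine code bug | test failure, flaky test harness] ≈ 0.016

Under noisy-OR, P(test failure | causes) = 1 − (1−0.02)·∏(1−qᵢ) over the active causes.
For the numerator, keep only genuine code bug=true terms: 0.95198·0.011 = 0.010472
The normalizing constant is 0.657·0.989 + 0.95198·0.011 = 0.660245
Posterior = 0.010472 / 0.660245 ≈ 0.016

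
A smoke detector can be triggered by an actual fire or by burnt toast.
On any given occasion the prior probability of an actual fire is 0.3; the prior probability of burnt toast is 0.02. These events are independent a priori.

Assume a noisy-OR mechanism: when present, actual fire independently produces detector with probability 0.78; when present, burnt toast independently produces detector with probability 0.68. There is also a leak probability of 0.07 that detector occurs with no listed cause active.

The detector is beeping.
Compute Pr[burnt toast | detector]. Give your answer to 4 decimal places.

Pr[burnt toast | detector] ≈ 0.0519

Under noisy-OR, P(detector | causes) = 1 − (1−0.07)·∏(1−qᵢ) over the active causes.
P(detector) = 0.07×0.7×0.98 + 0.7024×0.7×0.02 + 0.7954×0.3×0.98 + 0.934528×0.3×0.02 = 0.048020 + 0.009834 + 0.233848 + 0.005607 = 0.297309
Restricting to configurations with burnt toast present: 0.009834 + 0.005607 = 0.015441.
Hence the posterior is 0.015441/0.297309 ≈ 0.0519.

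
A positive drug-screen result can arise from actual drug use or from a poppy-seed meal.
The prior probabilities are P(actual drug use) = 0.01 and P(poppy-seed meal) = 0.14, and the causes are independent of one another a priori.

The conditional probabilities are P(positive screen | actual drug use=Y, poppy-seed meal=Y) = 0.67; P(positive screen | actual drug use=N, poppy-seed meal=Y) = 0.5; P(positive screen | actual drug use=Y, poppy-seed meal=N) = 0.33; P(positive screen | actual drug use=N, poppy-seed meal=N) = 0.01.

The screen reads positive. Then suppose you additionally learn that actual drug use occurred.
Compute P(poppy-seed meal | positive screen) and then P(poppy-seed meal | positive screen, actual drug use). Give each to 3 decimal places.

P(poppy-seed meal | positive screen) ≈ 0.861; P(poppy-seed meal | positive screen, actual drug use) ≈ 0.248

Sum P(positive screen|·) weighted by the priors over the 4 (actual drug use, poppy-seed meal) configurations:
  P(positive screen) = 0.01*0.99*0.86 + 0.5*0.99*0.14 + 0.33*0.01*0.86 + 0.67*0.01*0.14
        = 0.008514 + 0.069300 + 0.002838 + 0.000938 = 0.081590
Keeping only the poppy-seed meal-present terms gives 0.070238, so
  P(poppy-seed meal | positive screen) = 0.070238 / 0.081590 ≈ 0.861

Now also conditioning on actual drug use=true:
Enumerate both values of poppy-seed meal and weight by the priors:
  P(positive screen | actual drug use) = 0.33·0.86 + 0.67·0.14
        = 0.283800 + 0.093800 = 0.377600
The terms with poppy-seed meal present sum to 0.093800, so
  P(poppy-seed meal | positive screen, actual drug use) = 0.093800 / 0.377600 ≈ 0.248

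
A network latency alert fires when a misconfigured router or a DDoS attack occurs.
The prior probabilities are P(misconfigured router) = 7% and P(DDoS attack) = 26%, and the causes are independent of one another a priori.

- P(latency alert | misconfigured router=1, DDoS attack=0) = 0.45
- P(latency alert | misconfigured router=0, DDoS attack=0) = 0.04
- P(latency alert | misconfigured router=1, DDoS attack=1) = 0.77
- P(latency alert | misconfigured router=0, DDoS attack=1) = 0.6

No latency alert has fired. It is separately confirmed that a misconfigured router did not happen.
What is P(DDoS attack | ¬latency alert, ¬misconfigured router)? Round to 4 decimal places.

P(DDoS attack | ¬latency alert, ¬misconfigured router) ≈ 0.1277

P(¬latency alert | ¬misconfigured router) = 0.96·0.74 + 0.4·0.26 = 0.710400 + 0.104000 = 0.814400
Restricting to configurations with DDoS attack present: 0.4·0.26 = 0.104000.
So P(DDoS attack | ¬latency alert, ¬misconfigured router) = 0.104000/0.814400 ≈ 0.1277.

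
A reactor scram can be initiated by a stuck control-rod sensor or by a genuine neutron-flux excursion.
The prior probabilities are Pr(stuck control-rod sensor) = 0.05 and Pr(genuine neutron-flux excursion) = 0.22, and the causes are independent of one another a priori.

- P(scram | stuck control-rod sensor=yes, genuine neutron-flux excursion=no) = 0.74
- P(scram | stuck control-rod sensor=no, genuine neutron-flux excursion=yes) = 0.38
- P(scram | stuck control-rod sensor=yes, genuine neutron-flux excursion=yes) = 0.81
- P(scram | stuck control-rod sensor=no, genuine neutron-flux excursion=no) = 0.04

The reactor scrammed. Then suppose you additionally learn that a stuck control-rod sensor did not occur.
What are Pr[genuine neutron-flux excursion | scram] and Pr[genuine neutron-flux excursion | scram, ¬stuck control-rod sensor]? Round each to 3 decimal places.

Sum P(scram|·) weighted by the priors over the 4 (stuck control-rod sensor, genuine neutron-flux excursion) configurations:
  P(scram) = 0.04·0.95·0.78 + 0.38·0.95·0.22 + 0.74·0.05·0.78 + 0.81·0.05·0.22
        = 0.029640 + 0.079420 + 0.028860 + 0.008910 = 0.146830
The terms with genuine neutron-flux excursion present sum to 0.088330, so
  P(genuine neutron-flux excursion | scram) = 0.088330 / 0.146830 ≈ 0.602

Now also conditioning on stuck control-rod sensor≠true:
By total probability over both values of genuine neutron-flux excursion:
  P(scram | ¬stuck control-rod sensor) = 0.04·0.78 + 0.38·0.22
        = 0.031200 + 0.083600 = 0.114800
The terms with genuine neutron-flux excursion present sum to 0.083600, so
  P(genuine neutron-flux excursion | scram, ¬stuck control-rod sensor) = 0.083600 / 0.114800 ≈ 0.728

Pr[genuine neutron-flux excursion | scram] ≈ 0.602; Pr[genuine neutron-flux excursion | scram, ¬stuck control-rod sensor] ≈ 0.728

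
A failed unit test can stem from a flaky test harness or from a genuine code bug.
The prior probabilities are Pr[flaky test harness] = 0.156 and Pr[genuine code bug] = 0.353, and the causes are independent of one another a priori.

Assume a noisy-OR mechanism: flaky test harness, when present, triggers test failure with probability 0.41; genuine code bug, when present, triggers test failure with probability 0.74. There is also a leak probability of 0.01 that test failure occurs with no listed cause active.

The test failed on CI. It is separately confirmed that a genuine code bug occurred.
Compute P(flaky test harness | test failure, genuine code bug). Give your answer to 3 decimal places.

Under noisy-OR, P(test failure | causes) = 1 − (1−0.01)·∏(1−qᵢ) over the active causes.
Numerator (weight on configurations with flaky test harness): 0.848134·0.156 = 0.132309
Normalizer over all consistent configurations: 0.7426·0.844 + 0.848134·0.156 = 0.759063
Posterior = 0.132309 / 0.759063 ≈ 0.174

P(flaky test harness | test failure, genuine code bug) ≈ 0.174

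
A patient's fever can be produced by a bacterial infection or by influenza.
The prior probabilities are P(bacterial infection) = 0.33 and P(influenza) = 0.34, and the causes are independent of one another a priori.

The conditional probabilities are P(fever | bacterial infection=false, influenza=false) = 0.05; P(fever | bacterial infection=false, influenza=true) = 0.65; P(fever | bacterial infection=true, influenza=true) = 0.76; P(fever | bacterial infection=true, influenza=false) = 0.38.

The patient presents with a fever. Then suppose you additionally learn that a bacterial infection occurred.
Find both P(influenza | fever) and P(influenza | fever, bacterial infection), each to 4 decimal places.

P(influenza | fever) ≈ 0.6899; P(influenza | fever, bacterial infection) ≈ 0.5075

P(fever) = 0.05×0.67×0.66 + 0.65×0.67×0.34 + 0.38×0.33×0.66 + 0.76×0.33×0.34 = 0.022110 + 0.148070 + 0.082764 + 0.085272 = 0.338216
The influenza-present share is 0.148070 + 0.085272 = 0.233342.
So P(influenza | fever) = 0.233342/0.338216 ≈ 0.6899.

Now condition on the additional information:
Numerator (weight on configurations with influenza): 0.76×0.34 = 0.258400
The normalizing constant is 0.38×0.66 + 0.76×0.34 = 0.509200
Posterior = 0.258400 / 0.509200 ≈ 0.5075
— bacterial infection explains away the evidence for influenza.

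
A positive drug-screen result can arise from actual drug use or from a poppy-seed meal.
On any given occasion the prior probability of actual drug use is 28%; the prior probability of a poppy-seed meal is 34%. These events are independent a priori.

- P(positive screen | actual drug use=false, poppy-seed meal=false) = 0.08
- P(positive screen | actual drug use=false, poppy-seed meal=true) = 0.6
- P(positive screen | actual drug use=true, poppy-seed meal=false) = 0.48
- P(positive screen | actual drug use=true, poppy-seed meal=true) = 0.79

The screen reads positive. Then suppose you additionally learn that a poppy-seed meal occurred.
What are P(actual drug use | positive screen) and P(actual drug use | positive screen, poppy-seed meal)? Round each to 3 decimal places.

P(positive screen) = 0.08·0.72·0.66 + 0.6·0.72·0.34 + 0.48·0.28·0.66 + 0.79·0.28·0.34 = 0.038016 + 0.146880 + 0.088704 + 0.075208 = 0.348808
The actual drug use-present share is 0.088704 + 0.075208 = 0.163912.
P(actual drug use | positive screen) = 0.163912 / 0.348808 ≈ 0.470

With the extra evidence:
P(positive screen | poppy-seed meal) = 0.6*0.72 + 0.79*0.28 = 0.432000 + 0.221200 = 0.653200
The actual drug use-present share is 0.79*0.28 = 0.221200.
Hence the posterior is 0.221200/0.653200 ≈ 0.339.
Conditioning on poppy-seed meal lowers the posterior on actual drug use: the classic explaining-away effect in a common-effect structure.

P(actual drug use | positive screen) ≈ 0.470; P(actual drug use | positive screen, poppy-seed meal) ≈ 0.339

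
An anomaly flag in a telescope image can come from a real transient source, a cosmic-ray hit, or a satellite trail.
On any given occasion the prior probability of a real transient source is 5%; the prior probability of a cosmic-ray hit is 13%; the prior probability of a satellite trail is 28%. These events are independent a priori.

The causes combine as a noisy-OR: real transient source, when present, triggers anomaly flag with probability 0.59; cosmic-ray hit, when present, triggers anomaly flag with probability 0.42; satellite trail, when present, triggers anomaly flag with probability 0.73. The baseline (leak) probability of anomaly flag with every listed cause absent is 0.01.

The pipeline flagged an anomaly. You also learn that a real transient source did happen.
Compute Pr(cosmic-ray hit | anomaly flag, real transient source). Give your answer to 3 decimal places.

Pr(cosmic-ray hit | anomaly flag, real transient source) ≈ 0.152

Under noisy-OR, P(anomaly flag | causes) = 1 − (1−0.01)·∏(1−qᵢ) over the active causes.
Numerator (weight on configurations with cosmic-ray hit): 0.071565 + 0.034086 = 0.105651
Normalizer over all consistent configurations: 0.5941×0.87×0.72 + 0.890407×0.87×0.28 + 0.764578×0.13×0.72 + 0.936436×0.13×0.28 = 0.694698
P(cosmic-ray hit | anomaly flag, real transient source) = 0.105651/0.694698 ≈ 0.152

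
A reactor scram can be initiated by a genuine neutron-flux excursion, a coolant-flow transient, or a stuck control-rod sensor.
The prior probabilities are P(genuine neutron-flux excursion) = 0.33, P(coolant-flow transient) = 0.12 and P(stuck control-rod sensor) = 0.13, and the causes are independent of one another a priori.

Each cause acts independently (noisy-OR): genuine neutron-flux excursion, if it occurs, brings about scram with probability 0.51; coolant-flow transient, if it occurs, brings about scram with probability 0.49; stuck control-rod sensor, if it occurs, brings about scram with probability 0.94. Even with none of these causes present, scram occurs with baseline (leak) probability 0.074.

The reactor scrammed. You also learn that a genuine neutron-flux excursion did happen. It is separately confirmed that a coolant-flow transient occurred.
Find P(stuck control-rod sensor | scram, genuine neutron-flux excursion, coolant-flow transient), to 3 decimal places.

P(stuck control-rod sensor | scram, genuine neutron-flux excursion, coolant-flow transient) ≈ 0.161

Under noisy-OR, P(scram | causes) = 1 − (1−0.074)·∏(1−qᵢ) over the active causes.
For the numerator, keep only stuck control-rod sensor=true terms: 0.986116*0.13 = 0.128195
The normalizing constant is 0.768593*0.87 + 0.986116*0.13 = 0.796871
P(stuck control-rod sensor | scram, genuine neutron-flux excursion, coolant-flow transient) = 0.128195/0.796871 ≈ 0.161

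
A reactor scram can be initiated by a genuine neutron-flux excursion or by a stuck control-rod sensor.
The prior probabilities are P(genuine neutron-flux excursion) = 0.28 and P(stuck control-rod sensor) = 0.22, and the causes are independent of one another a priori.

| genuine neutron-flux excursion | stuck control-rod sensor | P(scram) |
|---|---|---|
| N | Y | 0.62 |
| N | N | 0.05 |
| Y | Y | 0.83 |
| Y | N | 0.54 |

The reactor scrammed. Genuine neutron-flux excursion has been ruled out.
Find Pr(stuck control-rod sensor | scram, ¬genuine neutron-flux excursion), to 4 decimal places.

For the numerator, keep only stuck control-rod sensor=true terms: 0.62·0.22 = 0.136400
The normalizing constant is 0.05·0.78 + 0.62·0.22 = 0.175400
Posterior = 0.136400 / 0.175400 ≈ 0.7777

Pr(stuck control-rod sensor | scram, ¬genuine neutron-flux excursion) ≈ 0.7777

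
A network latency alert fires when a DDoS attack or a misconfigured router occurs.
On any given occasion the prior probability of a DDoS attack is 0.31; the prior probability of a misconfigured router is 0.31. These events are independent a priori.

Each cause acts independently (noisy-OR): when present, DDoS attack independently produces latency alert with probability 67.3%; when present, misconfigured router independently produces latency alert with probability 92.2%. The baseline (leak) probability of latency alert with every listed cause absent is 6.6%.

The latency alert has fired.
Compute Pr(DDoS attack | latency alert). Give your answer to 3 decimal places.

Under noisy-OR, P(latency alert | causes) = 1 − (1−0.066)·∏(1−qᵢ) over the active causes.
Enumerate the 4 (DDoS attack, misconfigured router) configurations and weight by the priors:
  P(latency alert) = 0.066×0.69×0.69 + 0.927148×0.69×0.31 + 0.694582×0.31×0.69 + 0.976177×0.31×0.31
        = 0.031423 + 0.198317 + 0.148571 + 0.093811 = 0.472122
Keeping only the DDoS attack-present terms gives 0.242382, so
  P(DDoS attack | latency alert) = 0.242382 / 0.472122 ≈ 0.513

Pr(DDoS attack | latency alert) ≈ 0.513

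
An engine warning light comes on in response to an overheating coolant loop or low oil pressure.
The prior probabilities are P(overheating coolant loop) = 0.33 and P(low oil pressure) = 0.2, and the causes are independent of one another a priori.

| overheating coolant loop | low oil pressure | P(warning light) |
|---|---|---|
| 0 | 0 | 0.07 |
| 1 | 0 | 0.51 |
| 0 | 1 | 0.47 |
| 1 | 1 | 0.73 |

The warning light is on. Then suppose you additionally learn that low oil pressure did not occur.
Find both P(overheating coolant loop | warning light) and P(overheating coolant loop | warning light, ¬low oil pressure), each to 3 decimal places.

P(overheating coolant loop | warning light) ≈ 0.645; P(overheating coolant loop | warning light, ¬low oil pressure) ≈ 0.782

Numerator (weight on configurations with overheating coolant loop): 0.134640 + 0.048180 = 0.182820
The normalizing constant is 0.07×0.67×0.8 + 0.47×0.67×0.2 + 0.51×0.33×0.8 + 0.73×0.33×0.2 = 0.283320
Posterior = 0.182820 / 0.283320 ≈ 0.645

Now also conditioning on low oil pressure≠true:
By total probability over both values of overheating coolant loop:
  P(warning light | ¬low oil pressure) = 0.07×0.67 + 0.51×0.33
        = 0.046900 + 0.168300 = 0.215200
Keeping only the overheating coolant loop-present terms gives 0.168300, so
  P(overheating coolant loop | warning light, ¬low oil pressure) = 0.168300 / 0.215200 ≈ 0.782
Ruling out low oil pressure raises the posterior on overheating coolant loop — the flip side of explaining away.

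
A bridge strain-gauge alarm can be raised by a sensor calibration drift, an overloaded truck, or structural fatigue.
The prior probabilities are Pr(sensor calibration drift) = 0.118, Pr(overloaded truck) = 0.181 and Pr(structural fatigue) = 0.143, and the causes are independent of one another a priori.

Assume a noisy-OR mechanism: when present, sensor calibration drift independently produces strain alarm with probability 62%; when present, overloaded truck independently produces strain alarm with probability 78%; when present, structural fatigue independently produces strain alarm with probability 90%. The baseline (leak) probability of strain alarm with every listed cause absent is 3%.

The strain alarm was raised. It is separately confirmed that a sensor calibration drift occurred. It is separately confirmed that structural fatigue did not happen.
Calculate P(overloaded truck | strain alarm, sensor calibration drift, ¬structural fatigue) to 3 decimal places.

Under noisy-OR, P(strain alarm | causes) = 1 − (1−0.03)·∏(1−qᵢ) over the active causes.
Weight on overloaded truck=true, given the evidence: 0.918908×0.181 = 0.166322
Denominator P(strain alarm | sensor calibration drift, ¬structural fatigue): 0.6314×0.819 + 0.918908×0.181 = 0.683439
P(overloaded truck | strain alarm, sensor calibration drift, ¬structural fatigue) = 0.166322/0.683439 ≈ 0.243

P(overloaded truck | strain alarm, sensor calibration drift, ¬structural fatigue) ≈ 0.243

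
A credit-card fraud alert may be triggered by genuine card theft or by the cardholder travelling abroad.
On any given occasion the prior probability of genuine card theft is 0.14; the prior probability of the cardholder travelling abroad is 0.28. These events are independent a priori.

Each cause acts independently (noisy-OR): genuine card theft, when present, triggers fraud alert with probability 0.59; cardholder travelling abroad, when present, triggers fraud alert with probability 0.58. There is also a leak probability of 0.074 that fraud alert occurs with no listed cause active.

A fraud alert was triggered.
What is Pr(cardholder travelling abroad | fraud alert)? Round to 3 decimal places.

Under noisy-OR, P(fraud alert | causes) = 1 − (1−0.074)·∏(1−qᵢ) over the active causes.
P(fraud alert) = 0.074·0.86·0.72 + 0.61108·0.86·0.28 + 0.62034·0.14·0.72 + 0.840543·0.14·0.28 = 0.045821 + 0.147148 + 0.062530 + 0.032949 = 0.288448
Of this, 0.180097 comes from 0.147148 + 0.032949 (the cardholder travelling abroad=true cases).
P(cardholder travelling abroad | fraud alert) = 0.180097 / 0.288448 ≈ 0.624

Pr(cardholder travelling abroad | fraud alert) ≈ 0.624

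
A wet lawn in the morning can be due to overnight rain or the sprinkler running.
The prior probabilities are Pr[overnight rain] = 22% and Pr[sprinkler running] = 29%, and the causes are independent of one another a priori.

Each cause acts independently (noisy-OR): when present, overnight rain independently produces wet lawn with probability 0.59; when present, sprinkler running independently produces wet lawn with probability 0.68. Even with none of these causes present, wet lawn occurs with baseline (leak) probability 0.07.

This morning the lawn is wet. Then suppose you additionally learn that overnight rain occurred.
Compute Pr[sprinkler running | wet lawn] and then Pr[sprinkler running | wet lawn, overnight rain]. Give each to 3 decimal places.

Under noisy-OR, P(wet lawn | causes) = 1 − (1−0.07)·∏(1−qᵢ) over the active causes.
Enumerate the 4 (overnight rain, sprinkler running) configurations and weight by the priors:
  P(wet lawn) = 0.07*0.78*0.71 + 0.7024*0.78*0.29 + 0.6187*0.22*0.71 + 0.877984*0.22*0.29
        = 0.038766 + 0.158883 + 0.096641 + 0.056015 = 0.350305
Keeping only the sprinkler running-present terms gives 0.214898, so
  P(sprinkler running | wet lawn) = 0.214898 / 0.350305 ≈ 0.613

With the extra evidence:
Numerator (weight on configurations with sprinkler running): 0.877984·0.29 = 0.254615
Denominator P(wet lawn | overnight rain): 0.6187·0.71 + 0.877984·0.29 = 0.693892
P(sprinkler running | wet lawn, overnight rain) = 0.254615/0.693892 ≈ 0.367

Pr[sprinkler running | wet lawn] ≈ 0.613; Pr[sprinkler running | wet lawn, overnight rain] ≈ 0.367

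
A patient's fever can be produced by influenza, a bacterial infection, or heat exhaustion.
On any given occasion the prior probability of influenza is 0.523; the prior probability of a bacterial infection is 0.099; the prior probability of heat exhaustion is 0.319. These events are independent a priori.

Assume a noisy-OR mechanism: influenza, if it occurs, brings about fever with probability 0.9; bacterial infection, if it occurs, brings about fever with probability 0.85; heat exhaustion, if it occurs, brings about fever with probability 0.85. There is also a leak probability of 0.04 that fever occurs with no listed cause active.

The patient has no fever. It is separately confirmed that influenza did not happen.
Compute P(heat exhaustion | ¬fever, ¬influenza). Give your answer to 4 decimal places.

P(heat exhaustion | ¬fever, ¬influenza) ≈ 0.0657

Under noisy-OR, P(fever | causes) = 1 − (1−0.04)·∏(1−qᵢ) over the active causes.
Sum P(¬fever|·) weighted by the priors over the 4 (bacterial infection, heat exhaustion) configurations:
  P(¬fever | ¬influenza) = 0.96*0.901*0.681 + 0.144*0.901*0.319 + 0.144*0.099*0.681 + 0.0216*0.099*0.319
        = 0.589038 + 0.041388 + 0.009708 + 0.000682 = 0.640816
Configurations with heat exhaustion contribute 0.042070, so
  P(heat exhaustion | ¬fever, ¬influenza) = 0.042070 / 0.640816 ≈ 0.0657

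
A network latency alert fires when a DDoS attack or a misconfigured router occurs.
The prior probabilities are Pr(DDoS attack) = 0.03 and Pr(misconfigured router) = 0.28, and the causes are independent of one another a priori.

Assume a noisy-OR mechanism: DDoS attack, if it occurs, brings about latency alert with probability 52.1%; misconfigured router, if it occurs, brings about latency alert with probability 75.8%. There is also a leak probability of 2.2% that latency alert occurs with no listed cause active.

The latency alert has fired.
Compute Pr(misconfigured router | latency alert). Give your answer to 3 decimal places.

Pr(misconfigured router | latency alert) ≈ 0.889

Under noisy-OR, P(latency alert | causes) = 1 − (1−0.022)·∏(1−qᵢ) over the active causes.
Weight on misconfigured router=true, given the evidence: 0.207319 + 0.007448 = 0.214767
Denominator P(latency alert): 0.022*0.97*0.72 + 0.763324*0.97*0.28 + 0.531538*0.03*0.72 + 0.886632*0.03*0.28 = 0.241613
Posterior = 0.214767 / 0.241613 ≈ 0.889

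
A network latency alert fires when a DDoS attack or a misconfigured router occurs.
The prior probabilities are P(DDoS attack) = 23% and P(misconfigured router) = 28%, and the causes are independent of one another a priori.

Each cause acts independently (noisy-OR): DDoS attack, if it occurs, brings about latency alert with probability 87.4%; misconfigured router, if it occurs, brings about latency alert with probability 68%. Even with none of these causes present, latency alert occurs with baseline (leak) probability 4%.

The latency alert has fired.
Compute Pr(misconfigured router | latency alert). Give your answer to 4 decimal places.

Under noisy-OR, P(latency alert | causes) = 1 − (1−0.04)·∏(1−qᵢ) over the active causes.
Numerator (weight on configurations with misconfigured router): 0.149368 + 0.061907 = 0.211275
Normalizer over all consistent configurations: 0.04·0.77·0.72 + 0.6928·0.77·0.28 + 0.87904·0.23·0.72 + 0.961293·0.23·0.28 = 0.379020
Posterior = 0.211275 / 0.379020 ≈ 0.5574

Pr(misconfigured router | latency alert) ≈ 0.5574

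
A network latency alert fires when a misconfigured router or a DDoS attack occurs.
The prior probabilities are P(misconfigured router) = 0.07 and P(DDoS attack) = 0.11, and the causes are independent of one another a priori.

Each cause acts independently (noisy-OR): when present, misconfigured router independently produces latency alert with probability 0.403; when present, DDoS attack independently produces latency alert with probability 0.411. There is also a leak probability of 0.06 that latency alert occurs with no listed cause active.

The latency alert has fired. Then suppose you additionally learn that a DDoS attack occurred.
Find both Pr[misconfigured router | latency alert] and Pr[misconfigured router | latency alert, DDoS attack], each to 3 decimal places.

Pr[misconfigured router | latency alert] ≈ 0.254; Pr[misconfigured router | latency alert, DDoS attack] ≈ 0.101

Under noisy-OR, P(latency alert | causes) = 1 − (1−0.06)·∏(1−qᵢ) over the active causes.
Weight on misconfigured router=true, given the evidence: 0.027338 + 0.005155 = 0.032493
Denominator P(latency alert): 0.06*0.93*0.89 + 0.44634*0.93*0.11 + 0.43882*0.07*0.89 + 0.669465*0.07*0.11 = 0.127816
Posterior = 0.032493 / 0.127816 ≈ 0.254

Now condition on the additional information:
Numerator (weight on configurations with misconfigured router): 0.669465·0.07 = 0.046863
Denominator P(latency alert | DDoS attack): 0.44634·0.93 + 0.669465·0.07 = 0.461959
Posterior = 0.046863 / 0.461959 ≈ 0.101
— DDoS attack explains away the evidence for misconfigured router.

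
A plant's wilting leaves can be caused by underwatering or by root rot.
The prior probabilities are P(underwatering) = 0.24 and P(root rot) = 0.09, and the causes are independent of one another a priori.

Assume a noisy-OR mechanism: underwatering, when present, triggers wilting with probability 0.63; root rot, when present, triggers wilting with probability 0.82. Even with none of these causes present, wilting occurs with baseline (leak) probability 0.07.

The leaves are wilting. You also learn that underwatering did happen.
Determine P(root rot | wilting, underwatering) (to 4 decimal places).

P(root rot | wilting, underwatering) ≈ 0.1239

Under noisy-OR, P(wilting | causes) = 1 − (1−0.07)·∏(1−qᵢ) over the active causes.
By total probability over both values of root rot:
  P(wilting | underwatering) = 0.6559·0.91 + 0.938062·0.09
        = 0.596869 + 0.084426 = 0.681295
Keeping only the root rot-present terms gives 0.084426, so
  P(root rot | wilting, underwatering) = 0.084426 / 0.681295 ≈ 0.1239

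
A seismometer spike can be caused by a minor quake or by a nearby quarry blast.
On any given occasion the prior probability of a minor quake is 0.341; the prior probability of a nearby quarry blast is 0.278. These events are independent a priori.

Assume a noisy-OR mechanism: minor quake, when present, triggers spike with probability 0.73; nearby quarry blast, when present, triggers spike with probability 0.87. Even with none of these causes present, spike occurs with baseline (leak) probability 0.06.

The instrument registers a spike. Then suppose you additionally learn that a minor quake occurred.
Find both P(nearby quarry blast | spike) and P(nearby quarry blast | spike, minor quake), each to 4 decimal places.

Under noisy-OR, P(spike | causes) = 1 − (1−0.06)·∏(1−qᵢ) over the active causes.
P(spike) = 0.06·0.659·0.722 + 0.8778·0.659·0.278 + 0.7462·0.341·0.722 + 0.967006·0.341·0.278 = 0.028548 + 0.160815 + 0.183716 + 0.091670 = 0.464749
The nearby quarry blast-present share is 0.160815 + 0.091670 = 0.252485.
Hence the posterior is 0.252485/0.464749 ≈ 0.5433.

Now also conditioning on minor quake=true:
Numerator (weight on configurations with nearby quarry blast): 0.967006×0.278 = 0.268828
Denominator P(spike | minor quake): 0.7462×0.722 + 0.967006×0.278 = 0.807584
Posterior = 0.268828 / 0.807584 ≈ 0.3329

P(nearby quarry blast | spike) ≈ 0.5433; P(nearby quarry blast | spike, minor quake) ≈ 0.3329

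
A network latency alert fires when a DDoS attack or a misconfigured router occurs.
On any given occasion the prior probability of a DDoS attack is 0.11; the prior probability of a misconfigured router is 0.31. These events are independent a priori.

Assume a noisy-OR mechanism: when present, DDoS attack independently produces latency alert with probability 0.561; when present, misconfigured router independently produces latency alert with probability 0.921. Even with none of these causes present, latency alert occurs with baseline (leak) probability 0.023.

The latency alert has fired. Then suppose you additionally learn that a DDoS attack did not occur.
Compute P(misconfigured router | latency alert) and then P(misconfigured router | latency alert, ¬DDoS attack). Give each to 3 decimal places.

Under noisy-OR, P(latency alert | causes) = 1 − (1−0.023)·∏(1−qᵢ) over the active causes.
P(latency alert) = 0.023*0.89*0.69 + 0.922817*0.89*0.31 + 0.571097*0.11*0.69 + 0.966117*0.11*0.31 = 0.014124 + 0.254605 + 0.043346 + 0.032945 = 0.345020
The misconfigured router-present share is 0.254605 + 0.032945 = 0.287550.
So P(misconfigured router | latency alert) = 0.287550/0.345020 ≈ 0.833.

Now also conditioning on DDoS attack≠true:
P(latency alert | ¬DDoS attack) = 0.023×0.69 + 0.922817×0.31 = 0.015870 + 0.286073 = 0.301943
Restricting to configurations with misconfigured router present: 0.922817×0.31 = 0.286073.
So P(misconfigured router | latency alert, ¬DDoS attack) = 0.286073/0.301943 ≈ 0.947.

P(misconfigured router | latency alert) ≈ 0.833; P(misconfigured router | latency alert, ¬DDoS attack) ≈ 0.947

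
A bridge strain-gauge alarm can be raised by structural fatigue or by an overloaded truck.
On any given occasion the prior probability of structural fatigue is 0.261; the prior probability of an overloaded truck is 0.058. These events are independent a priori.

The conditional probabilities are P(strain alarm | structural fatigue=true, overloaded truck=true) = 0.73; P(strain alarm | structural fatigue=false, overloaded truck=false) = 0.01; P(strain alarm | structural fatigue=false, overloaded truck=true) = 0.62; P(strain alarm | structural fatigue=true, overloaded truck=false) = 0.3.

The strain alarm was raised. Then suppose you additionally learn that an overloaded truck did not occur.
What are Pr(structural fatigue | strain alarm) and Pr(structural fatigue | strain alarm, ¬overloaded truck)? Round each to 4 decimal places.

Pr(structural fatigue | strain alarm) ≈ 0.7166; Pr(structural fatigue | strain alarm, ¬overloaded truck) ≈ 0.9138

Weight on structural fatigue=true, given the evidence: 0.073759 + 0.011051 = 0.084810
The normalizing constant is 0.01*0.739*0.942 + 0.62*0.739*0.058 + 0.3*0.261*0.942 + 0.73*0.261*0.058 = 0.118345
Posterior = 0.084810 / 0.118345 ≈ 0.7166

Now condition on the additional information:
Weight on structural fatigue=true, given the evidence: 0.3·0.261 = 0.078300
Normalizer over all consistent configurations: 0.01·0.739 + 0.3·0.261 = 0.085690
P(structural fatigue | strain alarm, ¬overloaded truck) = 0.078300/0.085690 ≈ 0.9138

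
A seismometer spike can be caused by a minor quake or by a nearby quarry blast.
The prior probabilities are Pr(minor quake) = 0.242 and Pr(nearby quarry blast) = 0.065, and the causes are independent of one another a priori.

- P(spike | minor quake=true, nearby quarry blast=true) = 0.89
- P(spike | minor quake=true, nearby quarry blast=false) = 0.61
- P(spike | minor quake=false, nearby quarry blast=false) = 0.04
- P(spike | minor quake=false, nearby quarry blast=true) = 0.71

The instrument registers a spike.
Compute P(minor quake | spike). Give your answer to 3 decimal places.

P(minor quake | spike) ≈ 0.706

P(spike) = 0.04×0.758×0.935 + 0.71×0.758×0.065 + 0.61×0.242×0.935 + 0.89×0.242×0.065 = 0.028349 + 0.034982 + 0.138025 + 0.014000 = 0.215356
Restricting to configurations with minor quake present: 0.138025 + 0.014000 = 0.152025.
So P(minor quake | spike) = 0.152025/0.215356 ≈ 0.706.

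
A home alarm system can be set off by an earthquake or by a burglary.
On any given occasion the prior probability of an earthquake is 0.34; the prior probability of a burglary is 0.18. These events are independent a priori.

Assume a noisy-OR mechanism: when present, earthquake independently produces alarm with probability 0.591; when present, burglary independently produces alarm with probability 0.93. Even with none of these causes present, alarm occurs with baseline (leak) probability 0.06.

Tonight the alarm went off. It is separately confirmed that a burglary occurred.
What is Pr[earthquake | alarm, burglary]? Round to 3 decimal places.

Under noisy-OR, P(alarm | causes) = 1 − (1−0.06)·∏(1−qᵢ) over the active causes.
Sum P(alarm|·) weighted by the priors over both values of earthquake:
  P(alarm | burglary) = 0.9342·0.66 + 0.973088·0.34
        = 0.616572 + 0.330850 = 0.947422
Keeping only the earthquake-present terms gives 0.330850, so
  P(earthquake | alarm, burglary) = 0.330850 / 0.947422 ≈ 0.349

Pr[earthquake | alarm, burglary] ≈ 0.349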